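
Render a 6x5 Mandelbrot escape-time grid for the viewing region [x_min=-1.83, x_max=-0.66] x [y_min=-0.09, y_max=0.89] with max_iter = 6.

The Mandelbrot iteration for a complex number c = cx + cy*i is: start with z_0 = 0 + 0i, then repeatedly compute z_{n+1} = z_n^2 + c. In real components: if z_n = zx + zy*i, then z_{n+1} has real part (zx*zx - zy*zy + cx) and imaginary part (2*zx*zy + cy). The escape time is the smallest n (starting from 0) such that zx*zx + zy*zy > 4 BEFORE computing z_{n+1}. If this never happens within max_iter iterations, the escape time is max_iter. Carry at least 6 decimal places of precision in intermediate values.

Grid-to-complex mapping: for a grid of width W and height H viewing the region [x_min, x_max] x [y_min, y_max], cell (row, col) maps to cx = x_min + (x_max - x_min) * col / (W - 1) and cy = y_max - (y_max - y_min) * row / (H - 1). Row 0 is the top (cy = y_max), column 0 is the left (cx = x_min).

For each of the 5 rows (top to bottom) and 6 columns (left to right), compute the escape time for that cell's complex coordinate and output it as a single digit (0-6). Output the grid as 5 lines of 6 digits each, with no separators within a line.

(row=0, col=0): c = -1.8300 + 0.8900i → escape time 1
(row=0, col=1): c = -1.5960 + 0.8900i → escape time 3
(row=0, col=2): c = -1.3620 + 0.8900i → escape time 3
(row=0, col=3): c = -1.1280 + 0.8900i → escape time 3
(row=0, col=4): c = -0.8940 + 0.8900i → escape time 3
(row=0, col=5): c = -0.6600 + 0.8900i → escape time 4
(row=1, col=0): c = -1.8300 + 0.6450i → escape time 2
(row=1, col=1): c = -1.5960 + 0.6450i → escape time 3
(row=1, col=2): c = -1.3620 + 0.6450i → escape time 3
(row=1, col=3): c = -1.1280 + 0.6450i → escape time 3
(row=1, col=4): c = -0.8940 + 0.6450i → escape time 4
(row=1, col=5): c = -0.6600 + 0.6450i → escape time 6
(row=2, col=0): c = -1.8300 + 0.4000i → escape time 3
(row=2, col=1): c = -1.5960 + 0.4000i → escape time 4
(row=2, col=2): c = -1.3620 + 0.4000i → escape time 5
(row=2, col=3): c = -1.1280 + 0.4000i → escape time 6
(row=2, col=4): c = -0.8940 + 0.4000i → escape time 6
(row=2, col=5): c = -0.6600 + 0.4000i → escape time 6
(row=3, col=0): c = -1.8300 + 0.1550i → escape time 4
(row=3, col=1): c = -1.5960 + 0.1550i → escape time 5
(row=3, col=2): c = -1.3620 + 0.1550i → escape time 6
(row=3, col=3): c = -1.1280 + 0.1550i → escape time 6
(row=3, col=4): c = -0.8940 + 0.1550i → escape time 6
(row=3, col=5): c = -0.6600 + 0.1550i → escape time 6
(row=4, col=0): c = -1.8300 + -0.0900i → escape time 4
(row=4, col=1): c = -1.5960 + -0.0900i → escape time 6
(row=4, col=2): c = -1.3620 + -0.0900i → escape time 6
(row=4, col=3): c = -1.1280 + -0.0900i → escape time 6
(row=4, col=4): c = -0.8940 + -0.0900i → escape time 6
(row=4, col=5): c = -0.6600 + -0.0900i → escape time 6

Answer: 133334
233346
345666
456666
466666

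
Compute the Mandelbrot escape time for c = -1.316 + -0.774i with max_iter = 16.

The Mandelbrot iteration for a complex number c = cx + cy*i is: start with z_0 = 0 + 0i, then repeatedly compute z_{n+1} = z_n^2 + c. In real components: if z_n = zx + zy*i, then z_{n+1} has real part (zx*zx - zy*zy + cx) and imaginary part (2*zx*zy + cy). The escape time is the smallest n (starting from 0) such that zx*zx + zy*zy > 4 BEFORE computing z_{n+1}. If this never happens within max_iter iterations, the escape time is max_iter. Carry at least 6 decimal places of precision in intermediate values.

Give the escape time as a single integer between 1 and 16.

z_0 = 0 + 0i, c = -1.3160 + -0.7740i
Iter 1: z = -1.3160 + -0.7740i, |z|^2 = 2.3309
Iter 2: z = -0.1832 + 1.2632i, |z|^2 = 1.6292
Iter 3: z = -2.8780 + -1.2369i, |z|^2 = 9.8129
Escaped at iteration 3

Answer: 3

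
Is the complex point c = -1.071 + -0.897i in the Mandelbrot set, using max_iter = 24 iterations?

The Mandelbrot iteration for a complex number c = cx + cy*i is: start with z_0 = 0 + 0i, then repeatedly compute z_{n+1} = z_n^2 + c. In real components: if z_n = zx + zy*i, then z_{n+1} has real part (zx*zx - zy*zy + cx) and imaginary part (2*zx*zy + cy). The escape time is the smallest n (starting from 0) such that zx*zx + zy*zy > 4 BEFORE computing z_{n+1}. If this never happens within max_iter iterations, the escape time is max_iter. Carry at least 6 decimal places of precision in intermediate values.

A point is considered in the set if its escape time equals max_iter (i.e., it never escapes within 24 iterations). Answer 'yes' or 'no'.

z_0 = 0 + 0i, c = -1.0710 + -0.8970i
Iter 1: z = -1.0710 + -0.8970i, |z|^2 = 1.9516
Iter 2: z = -0.7286 + 1.0244i, |z|^2 = 1.5802
Iter 3: z = -1.5895 + -2.3897i, |z|^2 = 8.2370
Escaped at iteration 3

Answer: no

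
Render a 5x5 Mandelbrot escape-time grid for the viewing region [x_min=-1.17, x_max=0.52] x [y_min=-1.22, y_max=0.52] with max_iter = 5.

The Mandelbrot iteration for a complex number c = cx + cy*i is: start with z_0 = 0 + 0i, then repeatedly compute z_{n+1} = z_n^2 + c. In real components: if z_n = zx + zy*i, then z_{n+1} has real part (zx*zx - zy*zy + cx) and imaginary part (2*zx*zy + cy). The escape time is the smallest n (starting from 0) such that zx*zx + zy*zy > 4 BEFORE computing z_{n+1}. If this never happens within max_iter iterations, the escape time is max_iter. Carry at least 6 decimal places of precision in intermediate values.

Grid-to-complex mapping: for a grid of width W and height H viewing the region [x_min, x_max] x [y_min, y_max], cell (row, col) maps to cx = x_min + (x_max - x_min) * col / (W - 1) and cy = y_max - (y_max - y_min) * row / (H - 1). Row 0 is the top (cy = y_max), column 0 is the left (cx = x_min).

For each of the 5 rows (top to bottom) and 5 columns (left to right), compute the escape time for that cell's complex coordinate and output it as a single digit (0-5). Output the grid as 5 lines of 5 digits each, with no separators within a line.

Answer: 55554
55555
55555
34553
23322

Derivation:
(row=0, col=0): c = -1.1700 + 0.5200i → escape time 5
(row=0, col=1): c = -0.7475 + 0.5200i → escape time 5
(row=0, col=2): c = -0.3250 + 0.5200i → escape time 5
(row=0, col=3): c = 0.0975 + 0.5200i → escape time 5
(row=0, col=4): c = 0.5200 + 0.5200i → escape time 4
(row=1, col=0): c = -1.1700 + 0.0850i → escape time 5
(row=1, col=1): c = -0.7475 + 0.0850i → escape time 5
(row=1, col=2): c = -0.3250 + 0.0850i → escape time 5
(row=1, col=3): c = 0.0975 + 0.0850i → escape time 5
(row=1, col=4): c = 0.5200 + 0.0850i → escape time 5
(row=2, col=0): c = -1.1700 + -0.3500i → escape time 5
(row=2, col=1): c = -0.7475 + -0.3500i → escape time 5
(row=2, col=2): c = -0.3250 + -0.3500i → escape time 5
(row=2, col=3): c = 0.0975 + -0.3500i → escape time 5
(row=2, col=4): c = 0.5200 + -0.3500i → escape time 5
(row=3, col=0): c = -1.1700 + -0.7850i → escape time 3
(row=3, col=1): c = -0.7475 + -0.7850i → escape time 4
(row=3, col=2): c = -0.3250 + -0.7850i → escape time 5
(row=3, col=3): c = 0.0975 + -0.7850i → escape time 5
(row=3, col=4): c = 0.5200 + -0.7850i → escape time 3
(row=4, col=0): c = -1.1700 + -1.2200i → escape time 2
(row=4, col=1): c = -0.7475 + -1.2200i → escape time 3
(row=4, col=2): c = -0.3250 + -1.2200i → escape time 3
(row=4, col=3): c = 0.0975 + -1.2200i → escape time 2
(row=4, col=4): c = 0.5200 + -1.2200i → escape time 2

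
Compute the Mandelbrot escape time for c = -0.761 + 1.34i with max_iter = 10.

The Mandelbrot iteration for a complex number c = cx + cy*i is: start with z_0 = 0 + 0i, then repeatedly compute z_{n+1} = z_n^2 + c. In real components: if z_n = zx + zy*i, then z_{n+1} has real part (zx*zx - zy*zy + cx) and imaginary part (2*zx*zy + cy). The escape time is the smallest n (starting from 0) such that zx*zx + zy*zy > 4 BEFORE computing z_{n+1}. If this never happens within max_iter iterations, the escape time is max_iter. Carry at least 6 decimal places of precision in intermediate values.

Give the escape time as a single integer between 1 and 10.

z_0 = 0 + 0i, c = -0.7610 + 1.3400i
Iter 1: z = -0.7610 + 1.3400i, |z|^2 = 2.3747
Iter 2: z = -1.9775 + -0.6995i, |z|^2 = 4.3997
Escaped at iteration 2

Answer: 2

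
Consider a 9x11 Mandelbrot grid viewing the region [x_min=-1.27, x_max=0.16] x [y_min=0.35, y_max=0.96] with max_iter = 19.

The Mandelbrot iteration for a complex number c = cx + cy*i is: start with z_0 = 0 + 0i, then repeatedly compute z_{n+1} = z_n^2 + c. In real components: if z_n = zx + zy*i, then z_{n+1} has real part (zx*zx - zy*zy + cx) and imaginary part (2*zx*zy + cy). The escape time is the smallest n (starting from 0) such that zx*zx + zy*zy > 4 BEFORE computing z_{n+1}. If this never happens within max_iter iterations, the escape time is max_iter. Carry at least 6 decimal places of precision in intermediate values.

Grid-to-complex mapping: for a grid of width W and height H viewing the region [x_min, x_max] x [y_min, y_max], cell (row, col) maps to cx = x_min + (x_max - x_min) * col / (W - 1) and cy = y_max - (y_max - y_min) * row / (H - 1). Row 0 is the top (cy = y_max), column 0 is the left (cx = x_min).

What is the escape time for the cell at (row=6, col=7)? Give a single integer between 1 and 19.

z_0 = 0 + 0i, c = -0.0188 + 0.5940i
Iter 1: z = -0.0188 + 0.5940i, |z|^2 = 0.3532
Iter 2: z = -0.3712 + 0.5717i, |z|^2 = 0.4647
Iter 3: z = -0.2078 + 0.1695i, |z|^2 = 0.0719
Iter 4: z = -0.0043 + 0.5235i, |z|^2 = 0.2741
Iter 5: z = -0.2928 + 0.5895i, |z|^2 = 0.4333
Iter 6: z = -0.2805 + 0.2487i, |z|^2 = 0.1406
Iter 7: z = -0.0019 + 0.4545i, |z|^2 = 0.2065
Iter 8: z = -0.2253 + 0.5922i, |z|^2 = 0.4015
Iter 9: z = -0.3187 + 0.3272i, |z|^2 = 0.2086
Iter 10: z = -0.0242 + 0.3854i, |z|^2 = 0.1491
Iter 11: z = -0.1667 + 0.5753i, |z|^2 = 0.3588
Iter 12: z = -0.3220 + 0.4022i, |z|^2 = 0.2654
Iter 13: z = -0.0768 + 0.3350i, |z|^2 = 0.1181
Iter 14: z = -0.1251 + 0.5425i, |z|^2 = 0.3100
Iter 15: z = -0.2974 + 0.4583i, |z|^2 = 0.2985
Iter 16: z = -0.1403 + 0.3214i, |z|^2 = 0.1230
Iter 17: z = -0.1024 + 0.5038i, |z|^2 = 0.2643
Iter 18: z = -0.2621 + 0.4909i, |z|^2 = 0.3096

Answer: 19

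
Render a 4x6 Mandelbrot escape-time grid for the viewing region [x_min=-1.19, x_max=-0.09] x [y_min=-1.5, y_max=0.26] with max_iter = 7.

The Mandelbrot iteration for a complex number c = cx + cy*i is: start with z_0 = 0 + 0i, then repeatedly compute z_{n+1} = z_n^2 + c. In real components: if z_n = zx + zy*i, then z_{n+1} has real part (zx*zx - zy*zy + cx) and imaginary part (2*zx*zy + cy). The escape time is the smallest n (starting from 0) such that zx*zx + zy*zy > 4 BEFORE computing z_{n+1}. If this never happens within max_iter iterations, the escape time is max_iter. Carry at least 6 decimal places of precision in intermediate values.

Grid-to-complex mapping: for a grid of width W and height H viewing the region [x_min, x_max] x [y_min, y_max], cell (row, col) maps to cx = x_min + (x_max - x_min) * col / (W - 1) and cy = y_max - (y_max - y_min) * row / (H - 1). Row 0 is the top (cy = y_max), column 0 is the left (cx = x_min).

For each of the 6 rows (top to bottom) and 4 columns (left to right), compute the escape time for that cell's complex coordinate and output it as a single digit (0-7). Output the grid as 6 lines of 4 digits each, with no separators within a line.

(row=0, col=0): c = -1.1900 + 0.2600i → escape time 7
(row=0, col=1): c = -0.8233 + 0.2600i → escape time 7
(row=0, col=2): c = -0.4567 + 0.2600i → escape time 7
(row=0, col=3): c = -0.0900 + 0.2600i → escape time 7
(row=1, col=0): c = -1.1900 + -0.0920i → escape time 7
(row=1, col=1): c = -0.8233 + -0.0920i → escape time 7
(row=1, col=2): c = -0.4567 + -0.0920i → escape time 7
(row=1, col=3): c = -0.0900 + -0.0920i → escape time 7
(row=2, col=0): c = -1.1900 + -0.4440i → escape time 6
(row=2, col=1): c = -0.8233 + -0.4440i → escape time 6
(row=2, col=2): c = -0.4567 + -0.4440i → escape time 7
(row=2, col=3): c = -0.0900 + -0.4440i → escape time 7
(row=3, col=0): c = -1.1900 + -0.7960i → escape time 3
(row=3, col=1): c = -0.8233 + -0.7960i → escape time 4
(row=3, col=2): c = -0.4567 + -0.7960i → escape time 6
(row=3, col=3): c = -0.0900 + -0.7960i → escape time 7
(row=4, col=0): c = -1.1900 + -1.1480i → escape time 3
(row=4, col=1): c = -0.8233 + -1.1480i → escape time 3
(row=4, col=2): c = -0.4567 + -1.1480i → escape time 3
(row=4, col=3): c = -0.0900 + -1.1480i → escape time 4
(row=5, col=0): c = -1.1900 + -1.5000i → escape time 2
(row=5, col=1): c = -0.8233 + -1.5000i → escape time 2
(row=5, col=2): c = -0.4567 + -1.5000i → escape time 2
(row=5, col=3): c = -0.0900 + -1.5000i → escape time 2

Answer: 7777
7777
6677
3467
3334
2222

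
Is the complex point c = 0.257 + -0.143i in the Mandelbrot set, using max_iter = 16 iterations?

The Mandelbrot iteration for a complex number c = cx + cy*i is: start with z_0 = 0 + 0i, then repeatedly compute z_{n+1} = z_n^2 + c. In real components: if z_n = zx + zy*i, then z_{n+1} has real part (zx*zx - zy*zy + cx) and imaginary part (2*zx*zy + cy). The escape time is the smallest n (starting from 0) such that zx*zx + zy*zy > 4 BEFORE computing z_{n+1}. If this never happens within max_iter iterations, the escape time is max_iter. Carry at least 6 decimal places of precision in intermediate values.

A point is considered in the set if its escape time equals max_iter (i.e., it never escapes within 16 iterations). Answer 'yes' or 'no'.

z_0 = 0 + 0i, c = 0.2570 + -0.1430i
Iter 1: z = 0.2570 + -0.1430i, |z|^2 = 0.0865
Iter 2: z = 0.3026 + -0.2165i, |z|^2 = 0.1384
Iter 3: z = 0.3017 + -0.2740i, |z|^2 = 0.1661
Iter 4: z = 0.2729 + -0.3083i, |z|^2 = 0.1696
Iter 5: z = 0.2364 + -0.3113i, |z|^2 = 0.1528
Iter 6: z = 0.2160 + -0.2902i, |z|^2 = 0.1309
Iter 7: z = 0.2194 + -0.2684i, |z|^2 = 0.1202
Iter 8: z = 0.2331 + -0.2608i, |z|^2 = 0.1224
Iter 9: z = 0.2434 + -0.2646i, |z|^2 = 0.1292
Iter 10: z = 0.2462 + -0.2718i, |z|^2 = 0.1345
Iter 11: z = 0.2438 + -0.2768i, |z|^2 = 0.1361
Iter 12: z = 0.2398 + -0.2780i, |z|^2 = 0.1348
Iter 13: z = 0.2372 + -0.2763i, |z|^2 = 0.1326
Iter 14: z = 0.2369 + -0.2741i, |z|^2 = 0.1313
Iter 15: z = 0.2380 + -0.2729i, |z|^2 = 0.1311
Did not escape in 16 iterations → in set

Answer: yes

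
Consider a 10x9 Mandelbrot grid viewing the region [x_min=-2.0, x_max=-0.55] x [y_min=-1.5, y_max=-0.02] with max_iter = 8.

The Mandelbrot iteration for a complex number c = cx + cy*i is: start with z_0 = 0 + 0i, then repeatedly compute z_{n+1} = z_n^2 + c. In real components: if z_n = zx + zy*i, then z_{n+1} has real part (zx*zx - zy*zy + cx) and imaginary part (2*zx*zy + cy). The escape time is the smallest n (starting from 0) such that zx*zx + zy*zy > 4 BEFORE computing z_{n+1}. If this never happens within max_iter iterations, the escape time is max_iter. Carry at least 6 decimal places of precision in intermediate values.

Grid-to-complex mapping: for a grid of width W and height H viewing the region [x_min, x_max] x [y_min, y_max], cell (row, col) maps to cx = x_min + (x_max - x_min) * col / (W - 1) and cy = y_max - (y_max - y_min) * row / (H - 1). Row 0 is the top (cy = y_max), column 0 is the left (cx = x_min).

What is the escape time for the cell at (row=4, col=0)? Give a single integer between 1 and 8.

z_0 = 0 + 0i, c = -2.0000 + -0.7600i
Iter 1: z = -2.0000 + -0.7600i, |z|^2 = 4.5776
Escaped at iteration 1

Answer: 1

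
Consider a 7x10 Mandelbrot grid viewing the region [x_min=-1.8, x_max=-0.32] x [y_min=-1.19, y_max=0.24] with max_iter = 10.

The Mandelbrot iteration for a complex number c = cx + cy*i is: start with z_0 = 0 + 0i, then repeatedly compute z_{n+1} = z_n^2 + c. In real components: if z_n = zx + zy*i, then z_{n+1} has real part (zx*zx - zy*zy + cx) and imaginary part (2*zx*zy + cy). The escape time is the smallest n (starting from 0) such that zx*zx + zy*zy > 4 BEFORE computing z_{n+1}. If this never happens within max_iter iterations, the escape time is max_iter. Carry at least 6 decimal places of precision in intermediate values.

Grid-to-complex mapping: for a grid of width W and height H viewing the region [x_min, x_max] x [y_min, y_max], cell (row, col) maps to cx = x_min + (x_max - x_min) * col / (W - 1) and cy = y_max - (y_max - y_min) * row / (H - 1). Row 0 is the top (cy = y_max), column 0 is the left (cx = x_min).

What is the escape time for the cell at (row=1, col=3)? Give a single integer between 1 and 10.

z_0 = 0 + 0i, c = -1.0600 + 0.0811i
Iter 1: z = -1.0600 + 0.0811i, |z|^2 = 1.1302
Iter 2: z = 0.0570 + -0.0908i, |z|^2 = 0.0115
Iter 3: z = -1.0650 + 0.0708i, |z|^2 = 1.1392
Iter 4: z = 0.0692 + -0.0696i, |z|^2 = 0.0096
Iter 5: z = -1.0601 + 0.0715i, |z|^2 = 1.1288
Iter 6: z = 0.0586 + -0.0704i, |z|^2 = 0.0084
Iter 7: z = -1.0615 + 0.0729i, |z|^2 = 1.1321
Iter 8: z = 0.0615 + -0.0736i, |z|^2 = 0.0092
Iter 9: z = -1.0616 + 0.0721i, |z|^2 = 1.1322

Answer: 10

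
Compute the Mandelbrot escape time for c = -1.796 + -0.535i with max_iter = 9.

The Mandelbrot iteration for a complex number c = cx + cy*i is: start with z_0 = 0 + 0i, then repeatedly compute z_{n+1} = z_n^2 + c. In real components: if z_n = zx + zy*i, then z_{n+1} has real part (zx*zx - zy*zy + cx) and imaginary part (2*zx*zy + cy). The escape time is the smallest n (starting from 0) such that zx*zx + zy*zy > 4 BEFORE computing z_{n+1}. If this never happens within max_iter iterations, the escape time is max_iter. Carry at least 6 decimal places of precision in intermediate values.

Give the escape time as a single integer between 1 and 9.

z_0 = 0 + 0i, c = -1.7960 + -0.5350i
Iter 1: z = -1.7960 + -0.5350i, |z|^2 = 3.5118
Iter 2: z = 1.1434 + 1.3867i, |z|^2 = 3.2303
Iter 3: z = -2.4116 + 2.6361i, |z|^2 = 12.7652
Escaped at iteration 3

Answer: 3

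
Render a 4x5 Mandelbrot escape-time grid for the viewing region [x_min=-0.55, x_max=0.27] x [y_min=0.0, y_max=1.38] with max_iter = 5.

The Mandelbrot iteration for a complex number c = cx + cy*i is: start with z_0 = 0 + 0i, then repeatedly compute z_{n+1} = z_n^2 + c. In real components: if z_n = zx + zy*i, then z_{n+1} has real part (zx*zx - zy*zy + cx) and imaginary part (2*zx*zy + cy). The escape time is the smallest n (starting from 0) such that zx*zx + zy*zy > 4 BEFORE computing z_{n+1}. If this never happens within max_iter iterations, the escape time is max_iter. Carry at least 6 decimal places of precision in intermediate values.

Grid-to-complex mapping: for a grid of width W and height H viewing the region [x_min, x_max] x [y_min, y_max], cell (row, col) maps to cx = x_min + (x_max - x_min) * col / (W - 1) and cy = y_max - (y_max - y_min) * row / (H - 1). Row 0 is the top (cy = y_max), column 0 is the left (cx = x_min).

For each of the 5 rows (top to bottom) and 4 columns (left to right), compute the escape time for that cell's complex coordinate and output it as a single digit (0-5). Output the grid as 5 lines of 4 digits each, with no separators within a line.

Answer: 2222
4553
5555
5555
5555

Derivation:
(row=0, col=0): c = -0.5500 + 1.3800i → escape time 2
(row=0, col=1): c = -0.2767 + 1.3800i → escape time 2
(row=0, col=2): c = -0.0033 + 1.3800i → escape time 2
(row=0, col=3): c = 0.2700 + 1.3800i → escape time 2
(row=1, col=0): c = -0.5500 + 1.0350i → escape time 4
(row=1, col=1): c = -0.2767 + 1.0350i → escape time 5
(row=1, col=2): c = -0.0033 + 1.0350i → escape time 5
(row=1, col=3): c = 0.2700 + 1.0350i → escape time 3
(row=2, col=0): c = -0.5500 + 0.6900i → escape time 5
(row=2, col=1): c = -0.2767 + 0.6900i → escape time 5
(row=2, col=2): c = -0.0033 + 0.6900i → escape time 5
(row=2, col=3): c = 0.2700 + 0.6900i → escape time 5
(row=3, col=0): c = -0.5500 + 0.3450i → escape time 5
(row=3, col=1): c = -0.2767 + 0.3450i → escape time 5
(row=3, col=2): c = -0.0033 + 0.3450i → escape time 5
(row=3, col=3): c = 0.2700 + 0.3450i → escape time 5
(row=4, col=0): c = -0.5500 + 0.0000i → escape time 5
(row=4, col=1): c = -0.2767 + 0.0000i → escape time 5
(row=4, col=2): c = -0.0033 + 0.0000i → escape time 5
(row=4, col=3): c = 0.2700 + 0.0000i → escape time 5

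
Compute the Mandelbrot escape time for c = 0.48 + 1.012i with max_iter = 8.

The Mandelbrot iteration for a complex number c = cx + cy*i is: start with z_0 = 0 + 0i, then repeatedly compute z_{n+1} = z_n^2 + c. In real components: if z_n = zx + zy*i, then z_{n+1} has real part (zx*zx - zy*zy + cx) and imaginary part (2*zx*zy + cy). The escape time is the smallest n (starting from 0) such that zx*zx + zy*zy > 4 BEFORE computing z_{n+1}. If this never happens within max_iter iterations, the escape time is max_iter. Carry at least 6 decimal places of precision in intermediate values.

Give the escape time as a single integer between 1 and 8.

z_0 = 0 + 0i, c = 0.4800 + 1.0120i
Iter 1: z = 0.4800 + 1.0120i, |z|^2 = 1.2545
Iter 2: z = -0.3137 + 1.9835i, |z|^2 = 4.0328
Escaped at iteration 2

Answer: 2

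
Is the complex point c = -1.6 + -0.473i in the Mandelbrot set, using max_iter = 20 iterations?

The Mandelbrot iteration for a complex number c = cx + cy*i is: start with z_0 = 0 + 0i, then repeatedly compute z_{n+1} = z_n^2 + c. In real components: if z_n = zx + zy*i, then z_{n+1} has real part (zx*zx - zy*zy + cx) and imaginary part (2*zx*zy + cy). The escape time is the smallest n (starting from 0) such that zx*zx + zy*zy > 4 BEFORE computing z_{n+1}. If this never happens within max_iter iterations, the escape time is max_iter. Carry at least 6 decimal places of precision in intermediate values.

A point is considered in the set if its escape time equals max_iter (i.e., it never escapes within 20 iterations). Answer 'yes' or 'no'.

z_0 = 0 + 0i, c = -1.6000 + -0.4730i
Iter 1: z = -1.6000 + -0.4730i, |z|^2 = 2.7837
Iter 2: z = 0.7363 + 1.0406i, |z|^2 = 1.6249
Iter 3: z = -2.1408 + 1.0593i, |z|^2 = 5.7050
Escaped at iteration 3

Answer: no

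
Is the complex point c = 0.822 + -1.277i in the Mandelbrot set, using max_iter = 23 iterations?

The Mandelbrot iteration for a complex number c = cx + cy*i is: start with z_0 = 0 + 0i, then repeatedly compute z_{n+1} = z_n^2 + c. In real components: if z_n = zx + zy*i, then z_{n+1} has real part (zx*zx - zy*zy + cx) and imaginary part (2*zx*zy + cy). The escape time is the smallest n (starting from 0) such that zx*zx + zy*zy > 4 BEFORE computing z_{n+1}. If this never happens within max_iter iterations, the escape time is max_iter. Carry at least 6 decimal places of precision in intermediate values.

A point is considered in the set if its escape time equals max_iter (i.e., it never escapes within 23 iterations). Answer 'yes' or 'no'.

z_0 = 0 + 0i, c = 0.8220 + -1.2770i
Iter 1: z = 0.8220 + -1.2770i, |z|^2 = 2.3064
Iter 2: z = -0.1330 + -3.3764i, |z|^2 = 11.4177
Escaped at iteration 2

Answer: no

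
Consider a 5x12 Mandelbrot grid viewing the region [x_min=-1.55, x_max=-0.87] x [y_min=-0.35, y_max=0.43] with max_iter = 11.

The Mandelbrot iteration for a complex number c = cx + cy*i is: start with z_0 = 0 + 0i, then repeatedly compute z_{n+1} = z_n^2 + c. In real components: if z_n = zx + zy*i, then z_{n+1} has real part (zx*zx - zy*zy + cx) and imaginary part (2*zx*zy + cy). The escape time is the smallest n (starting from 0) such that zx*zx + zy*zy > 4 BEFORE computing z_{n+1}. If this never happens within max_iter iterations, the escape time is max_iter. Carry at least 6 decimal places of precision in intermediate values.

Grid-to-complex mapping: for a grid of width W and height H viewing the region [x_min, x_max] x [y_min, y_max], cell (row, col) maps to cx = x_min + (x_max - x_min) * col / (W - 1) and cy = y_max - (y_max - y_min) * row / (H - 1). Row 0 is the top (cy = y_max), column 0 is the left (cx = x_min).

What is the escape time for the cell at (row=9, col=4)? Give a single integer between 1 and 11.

z_0 = 0 + 0i, c = -0.8700 + -0.2082i
Iter 1: z = -0.8700 + -0.2082i, |z|^2 = 0.8002
Iter 2: z = -0.1564 + 0.1541i, |z|^2 = 0.0482
Iter 3: z = -0.8693 + -0.2564i, |z|^2 = 0.8213
Iter 4: z = -0.1801 + 0.2375i, |z|^2 = 0.0889
Iter 5: z = -0.8940 + -0.2938i, |z|^2 = 0.8855
Iter 6: z = -0.1571 + 0.3170i, |z|^2 = 0.1252
Iter 7: z = -0.9458 + -0.3078i, |z|^2 = 0.9893
Iter 8: z = -0.0701 + 0.3741i, |z|^2 = 0.1448
Iter 9: z = -1.0050 + -0.2606i, |z|^2 = 1.0780
Iter 10: z = 0.0721 + 0.3157i, |z|^2 = 0.1049

Answer: 11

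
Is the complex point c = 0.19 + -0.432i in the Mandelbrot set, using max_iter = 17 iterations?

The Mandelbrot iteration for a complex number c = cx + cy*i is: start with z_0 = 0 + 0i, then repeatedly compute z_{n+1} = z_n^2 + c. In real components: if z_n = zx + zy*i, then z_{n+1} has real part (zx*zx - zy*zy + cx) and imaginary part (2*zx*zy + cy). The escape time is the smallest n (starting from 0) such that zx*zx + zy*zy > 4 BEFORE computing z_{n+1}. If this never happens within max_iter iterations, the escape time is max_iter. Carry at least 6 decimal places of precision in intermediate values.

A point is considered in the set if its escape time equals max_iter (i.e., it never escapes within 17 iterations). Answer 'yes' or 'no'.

z_0 = 0 + 0i, c = 0.1900 + -0.4320i
Iter 1: z = 0.1900 + -0.4320i, |z|^2 = 0.2227
Iter 2: z = 0.0395 + -0.5962i, |z|^2 = 0.3570
Iter 3: z = -0.1638 + -0.4791i, |z|^2 = 0.2564
Iter 4: z = -0.0127 + -0.2750i, |z|^2 = 0.0758
Iter 5: z = 0.1145 + -0.4250i, |z|^2 = 0.1938
Iter 6: z = 0.0225 + -0.5294i, |z|^2 = 0.2807
Iter 7: z = -0.0897 + -0.4558i, |z|^2 = 0.2158
Iter 8: z = -0.0097 + -0.3502i, |z|^2 = 0.1227
Iter 9: z = 0.0674 + -0.4252i, |z|^2 = 0.1854
Iter 10: z = 0.0137 + -0.4894i, |z|^2 = 0.2397
Iter 11: z = -0.0493 + -0.4454i, |z|^2 = 0.2009
Iter 12: z = -0.0060 + -0.3881i, |z|^2 = 0.1507
Iter 13: z = 0.0394 + -0.4273i, |z|^2 = 0.1842
Iter 14: z = 0.0089 + -0.4657i, |z|^2 = 0.2169
Iter 15: z = -0.0268 + -0.4403i, |z|^2 = 0.1946
Iter 16: z = -0.0032 + -0.4084i, |z|^2 = 0.1668
Did not escape in 17 iterations → in set

Answer: yes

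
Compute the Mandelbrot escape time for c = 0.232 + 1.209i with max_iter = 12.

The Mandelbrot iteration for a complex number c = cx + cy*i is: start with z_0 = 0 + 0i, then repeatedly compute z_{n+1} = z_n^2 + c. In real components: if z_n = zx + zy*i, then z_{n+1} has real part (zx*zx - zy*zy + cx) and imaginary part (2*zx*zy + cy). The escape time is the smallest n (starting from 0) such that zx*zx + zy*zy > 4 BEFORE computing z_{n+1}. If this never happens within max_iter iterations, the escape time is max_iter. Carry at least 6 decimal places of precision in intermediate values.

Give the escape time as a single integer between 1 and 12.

z_0 = 0 + 0i, c = 0.2320 + 1.2090i
Iter 1: z = 0.2320 + 1.2090i, |z|^2 = 1.5155
Iter 2: z = -1.1759 + 1.7700i, |z|^2 = 4.5155
Escaped at iteration 2

Answer: 2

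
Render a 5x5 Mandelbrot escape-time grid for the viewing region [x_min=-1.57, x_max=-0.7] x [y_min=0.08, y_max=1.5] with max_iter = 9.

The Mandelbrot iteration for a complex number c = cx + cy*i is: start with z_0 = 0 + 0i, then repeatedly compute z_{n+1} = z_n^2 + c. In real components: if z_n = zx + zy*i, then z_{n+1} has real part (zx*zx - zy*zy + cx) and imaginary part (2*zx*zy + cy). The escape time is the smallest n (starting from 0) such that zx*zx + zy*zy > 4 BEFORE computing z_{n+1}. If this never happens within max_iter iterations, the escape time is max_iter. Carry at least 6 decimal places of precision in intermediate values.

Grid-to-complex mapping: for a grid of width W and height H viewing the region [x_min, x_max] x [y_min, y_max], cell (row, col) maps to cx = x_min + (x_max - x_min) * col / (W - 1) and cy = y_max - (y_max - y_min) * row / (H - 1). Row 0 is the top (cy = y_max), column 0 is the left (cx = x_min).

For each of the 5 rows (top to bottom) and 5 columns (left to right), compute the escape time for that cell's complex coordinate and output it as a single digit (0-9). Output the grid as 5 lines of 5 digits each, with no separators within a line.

Answer: 11222
22333
33344
34669
69999

Derivation:
(row=0, col=0): c = -1.5700 + 1.5000i → escape time 1
(row=0, col=1): c = -1.3525 + 1.5000i → escape time 1
(row=0, col=2): c = -1.1350 + 1.5000i → escape time 2
(row=0, col=3): c = -0.9175 + 1.5000i → escape time 2
(row=0, col=4): c = -0.7000 + 1.5000i → escape time 2
(row=1, col=0): c = -1.5700 + 1.1450i → escape time 2
(row=1, col=1): c = -1.3525 + 1.1450i → escape time 2
(row=1, col=2): c = -1.1350 + 1.1450i → escape time 3
(row=1, col=3): c = -0.9175 + 1.1450i → escape time 3
(row=1, col=4): c = -0.7000 + 1.1450i → escape time 3
(row=2, col=0): c = -1.5700 + 0.7900i → escape time 3
(row=2, col=1): c = -1.3525 + 0.7900i → escape time 3
(row=2, col=2): c = -1.1350 + 0.7900i → escape time 3
(row=2, col=3): c = -0.9175 + 0.7900i → escape time 4
(row=2, col=4): c = -0.7000 + 0.7900i → escape time 4
(row=3, col=0): c = -1.5700 + 0.4350i → escape time 3
(row=3, col=1): c = -1.3525 + 0.4350i → escape time 4
(row=3, col=2): c = -1.1350 + 0.4350i → escape time 6
(row=3, col=3): c = -0.9175 + 0.4350i → escape time 6
(row=3, col=4): c = -0.7000 + 0.4350i → escape time 9
(row=4, col=0): c = -1.5700 + 0.0800i → escape time 6
(row=4, col=1): c = -1.3525 + 0.0800i → escape time 9
(row=4, col=2): c = -1.1350 + 0.0800i → escape time 9
(row=4, col=3): c = -0.9175 + 0.0800i → escape time 9
(row=4, col=4): c = -0.7000 + 0.0800i → escape time 9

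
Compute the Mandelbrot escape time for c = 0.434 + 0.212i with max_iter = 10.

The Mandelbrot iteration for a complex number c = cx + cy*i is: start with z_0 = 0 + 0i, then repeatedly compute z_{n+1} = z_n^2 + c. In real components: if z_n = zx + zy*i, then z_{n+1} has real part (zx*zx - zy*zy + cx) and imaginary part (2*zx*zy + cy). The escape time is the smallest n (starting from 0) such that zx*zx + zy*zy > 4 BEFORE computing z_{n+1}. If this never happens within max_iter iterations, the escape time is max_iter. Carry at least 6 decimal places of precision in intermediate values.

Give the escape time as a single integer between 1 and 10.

z_0 = 0 + 0i, c = 0.4340 + 0.2120i
Iter 1: z = 0.4340 + 0.2120i, |z|^2 = 0.2333
Iter 2: z = 0.5774 + 0.3960i, |z|^2 = 0.4902
Iter 3: z = 0.6106 + 0.6693i, |z|^2 = 0.8208
Iter 4: z = 0.3588 + 1.0294i, |z|^2 = 1.1883
Iter 5: z = -0.4968 + 0.9507i, |z|^2 = 1.1506
Iter 6: z = -0.2229 + -0.7326i, |z|^2 = 0.5865
Iter 7: z = -0.0531 + 0.5387i, |z|^2 = 0.2930
Iter 8: z = 0.1467 + 0.1548i, |z|^2 = 0.0455
Iter 9: z = 0.4315 + 0.2574i, |z|^2 = 0.2525

Answer: 10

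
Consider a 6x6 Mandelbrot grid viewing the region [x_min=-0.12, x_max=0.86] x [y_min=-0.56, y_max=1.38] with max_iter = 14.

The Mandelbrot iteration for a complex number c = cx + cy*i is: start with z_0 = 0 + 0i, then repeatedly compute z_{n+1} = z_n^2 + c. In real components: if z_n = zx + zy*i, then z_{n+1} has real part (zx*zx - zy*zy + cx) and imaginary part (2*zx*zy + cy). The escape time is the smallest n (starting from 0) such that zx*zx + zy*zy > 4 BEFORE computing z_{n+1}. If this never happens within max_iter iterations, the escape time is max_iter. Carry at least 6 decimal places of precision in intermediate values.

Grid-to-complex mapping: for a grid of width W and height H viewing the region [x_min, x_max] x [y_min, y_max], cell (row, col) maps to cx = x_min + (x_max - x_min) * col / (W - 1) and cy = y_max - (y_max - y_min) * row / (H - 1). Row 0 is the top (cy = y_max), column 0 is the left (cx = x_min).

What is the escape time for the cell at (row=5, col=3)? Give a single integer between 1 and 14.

Answer: 5

Derivation:
z_0 = 0 + 0i, c = 0.4680 + -0.5600i
Iter 1: z = 0.4680 + -0.5600i, |z|^2 = 0.5326
Iter 2: z = 0.3734 + -1.0842i, |z|^2 = 1.3148
Iter 3: z = -0.5680 + -1.3697i, |z|^2 = 2.1987
Iter 4: z = -1.0855 + 0.9959i, |z|^2 = 2.1701
Iter 5: z = 0.6546 + -2.7220i, |z|^2 = 7.8380
Escaped at iteration 5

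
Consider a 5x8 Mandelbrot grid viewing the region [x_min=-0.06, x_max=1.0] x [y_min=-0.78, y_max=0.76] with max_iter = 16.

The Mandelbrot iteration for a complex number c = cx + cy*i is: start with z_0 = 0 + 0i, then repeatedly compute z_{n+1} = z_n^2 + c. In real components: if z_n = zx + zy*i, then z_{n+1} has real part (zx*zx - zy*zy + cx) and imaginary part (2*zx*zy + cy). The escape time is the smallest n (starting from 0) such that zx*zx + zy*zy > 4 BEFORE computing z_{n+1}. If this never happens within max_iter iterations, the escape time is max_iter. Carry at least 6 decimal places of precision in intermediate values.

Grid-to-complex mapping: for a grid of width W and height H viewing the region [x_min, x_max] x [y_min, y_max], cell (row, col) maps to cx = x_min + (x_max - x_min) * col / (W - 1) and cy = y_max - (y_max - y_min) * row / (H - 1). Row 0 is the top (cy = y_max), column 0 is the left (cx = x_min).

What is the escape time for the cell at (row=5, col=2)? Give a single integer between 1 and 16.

z_0 = 0 + 0i, c = 0.4700 + -0.3400i
Iter 1: z = 0.4700 + -0.3400i, |z|^2 = 0.3365
Iter 2: z = 0.5753 + -0.6596i, |z|^2 = 0.7660
Iter 3: z = 0.3659 + -1.0989i, |z|^2 = 1.3415
Iter 4: z = -0.6038 + -1.1442i, |z|^2 = 1.6737
Iter 5: z = -0.4746 + 1.0417i, |z|^2 = 1.3104
Iter 6: z = -0.3898 + -1.3288i, |z|^2 = 1.9178
Iter 7: z = -1.1439 + 0.6960i, |z|^2 = 1.7929
Iter 8: z = 1.2940 + -1.9323i, |z|^2 = 5.4082
Escaped at iteration 8

Answer: 8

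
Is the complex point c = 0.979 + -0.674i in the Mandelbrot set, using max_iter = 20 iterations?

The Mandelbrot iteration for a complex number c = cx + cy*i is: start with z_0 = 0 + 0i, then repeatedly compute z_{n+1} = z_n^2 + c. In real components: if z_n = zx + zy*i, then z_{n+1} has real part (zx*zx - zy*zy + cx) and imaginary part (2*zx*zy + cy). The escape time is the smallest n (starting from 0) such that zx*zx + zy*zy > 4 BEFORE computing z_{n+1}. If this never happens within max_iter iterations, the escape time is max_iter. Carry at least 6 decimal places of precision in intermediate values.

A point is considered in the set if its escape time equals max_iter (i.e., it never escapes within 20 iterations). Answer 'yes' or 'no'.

z_0 = 0 + 0i, c = 0.9790 + -0.6740i
Iter 1: z = 0.9790 + -0.6740i, |z|^2 = 1.4127
Iter 2: z = 1.4832 + -1.9937i, |z|^2 = 6.1746
Escaped at iteration 2

Answer: no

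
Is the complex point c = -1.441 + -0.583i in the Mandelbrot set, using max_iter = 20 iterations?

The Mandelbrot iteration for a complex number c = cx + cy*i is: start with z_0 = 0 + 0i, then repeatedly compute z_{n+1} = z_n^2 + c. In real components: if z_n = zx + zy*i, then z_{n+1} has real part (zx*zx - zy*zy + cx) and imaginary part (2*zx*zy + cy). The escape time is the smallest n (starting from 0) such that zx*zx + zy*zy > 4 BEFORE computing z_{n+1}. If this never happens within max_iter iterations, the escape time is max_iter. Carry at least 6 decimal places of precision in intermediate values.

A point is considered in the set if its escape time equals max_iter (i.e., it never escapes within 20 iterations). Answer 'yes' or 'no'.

z_0 = 0 + 0i, c = -1.4410 + -0.5830i
Iter 1: z = -1.4410 + -0.5830i, |z|^2 = 2.4164
Iter 2: z = 0.2956 + 1.0972i, |z|^2 = 1.2912
Iter 3: z = -2.5575 + 0.0657i, |z|^2 = 6.5450
Escaped at iteration 3

Answer: no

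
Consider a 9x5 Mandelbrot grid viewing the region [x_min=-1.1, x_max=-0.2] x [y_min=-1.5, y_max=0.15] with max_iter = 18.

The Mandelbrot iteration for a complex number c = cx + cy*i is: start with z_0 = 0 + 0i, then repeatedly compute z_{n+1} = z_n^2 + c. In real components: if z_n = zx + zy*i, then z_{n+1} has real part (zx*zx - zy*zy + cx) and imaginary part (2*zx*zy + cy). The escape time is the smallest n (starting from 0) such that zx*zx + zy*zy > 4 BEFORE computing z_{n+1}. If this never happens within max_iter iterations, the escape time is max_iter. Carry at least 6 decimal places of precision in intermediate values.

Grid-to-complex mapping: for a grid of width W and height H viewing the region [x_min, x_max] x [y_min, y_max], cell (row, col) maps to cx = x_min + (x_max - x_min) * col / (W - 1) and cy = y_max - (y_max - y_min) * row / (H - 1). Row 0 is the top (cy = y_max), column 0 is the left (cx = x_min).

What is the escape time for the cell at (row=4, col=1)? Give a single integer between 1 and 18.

Answer: 2

Derivation:
z_0 = 0 + 0i, c = -0.9875 + -1.5000i
Iter 1: z = -0.9875 + -1.5000i, |z|^2 = 3.2252
Iter 2: z = -2.2623 + 1.4625i, |z|^2 = 7.2571
Escaped at iteration 2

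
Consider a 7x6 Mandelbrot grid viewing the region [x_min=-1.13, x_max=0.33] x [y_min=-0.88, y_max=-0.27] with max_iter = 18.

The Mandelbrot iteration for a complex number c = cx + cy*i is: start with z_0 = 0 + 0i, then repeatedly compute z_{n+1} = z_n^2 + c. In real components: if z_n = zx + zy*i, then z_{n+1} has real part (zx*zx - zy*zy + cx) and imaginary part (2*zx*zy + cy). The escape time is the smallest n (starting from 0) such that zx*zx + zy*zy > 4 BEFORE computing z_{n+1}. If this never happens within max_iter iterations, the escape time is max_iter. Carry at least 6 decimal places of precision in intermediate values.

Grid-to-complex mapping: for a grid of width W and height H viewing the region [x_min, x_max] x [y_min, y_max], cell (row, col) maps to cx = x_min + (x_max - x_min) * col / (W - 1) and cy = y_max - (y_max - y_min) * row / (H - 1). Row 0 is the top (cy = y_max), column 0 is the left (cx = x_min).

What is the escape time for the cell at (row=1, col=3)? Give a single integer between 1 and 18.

Answer: 18

Derivation:
z_0 = 0 + 0i, c = -0.4000 + -0.3920i
Iter 1: z = -0.4000 + -0.3920i, |z|^2 = 0.3137
Iter 2: z = -0.3937 + -0.0784i, |z|^2 = 0.1611
Iter 3: z = -0.2512 + -0.3303i, |z|^2 = 0.1722
Iter 4: z = -0.4460 + -0.2261i, |z|^2 = 0.2500
Iter 5: z = -0.2522 + -0.1903i, |z|^2 = 0.0998
Iter 6: z = -0.3726 + -0.2960i, |z|^2 = 0.2265
Iter 7: z = -0.3488 + -0.1714i, |z|^2 = 0.1510
Iter 8: z = -0.3077 + -0.2724i, |z|^2 = 0.1689
Iter 9: z = -0.3795 + -0.2243i, |z|^2 = 0.1943
Iter 10: z = -0.3063 + -0.2217i, |z|^2 = 0.1430
Iter 11: z = -0.3554 + -0.2562i, |z|^2 = 0.1919
Iter 12: z = -0.3393 + -0.2099i, |z|^2 = 0.1592
Iter 13: z = -0.3289 + -0.2495i, |z|^2 = 0.1704
Iter 14: z = -0.3541 + -0.2279i, |z|^2 = 0.1773
Iter 15: z = -0.3266 + -0.2306i, |z|^2 = 0.1598
Iter 16: z = -0.3466 + -0.2414i, |z|^2 = 0.1784
Iter 17: z = -0.3382 + -0.2247i, |z|^2 = 0.1648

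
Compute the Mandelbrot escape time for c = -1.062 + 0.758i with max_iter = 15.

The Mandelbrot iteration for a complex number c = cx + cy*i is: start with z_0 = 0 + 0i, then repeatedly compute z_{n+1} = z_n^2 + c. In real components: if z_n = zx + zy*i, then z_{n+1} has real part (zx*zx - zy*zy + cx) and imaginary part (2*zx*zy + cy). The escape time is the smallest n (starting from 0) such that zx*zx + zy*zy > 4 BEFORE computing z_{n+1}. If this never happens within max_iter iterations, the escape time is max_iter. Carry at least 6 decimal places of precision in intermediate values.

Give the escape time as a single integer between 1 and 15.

Answer: 3

Derivation:
z_0 = 0 + 0i, c = -1.0620 + 0.7580i
Iter 1: z = -1.0620 + 0.7580i, |z|^2 = 1.7024
Iter 2: z = -0.5087 + -0.8520i, |z|^2 = 0.9847
Iter 3: z = -1.5291 + 1.6249i, |z|^2 = 4.9783
Escaped at iteration 3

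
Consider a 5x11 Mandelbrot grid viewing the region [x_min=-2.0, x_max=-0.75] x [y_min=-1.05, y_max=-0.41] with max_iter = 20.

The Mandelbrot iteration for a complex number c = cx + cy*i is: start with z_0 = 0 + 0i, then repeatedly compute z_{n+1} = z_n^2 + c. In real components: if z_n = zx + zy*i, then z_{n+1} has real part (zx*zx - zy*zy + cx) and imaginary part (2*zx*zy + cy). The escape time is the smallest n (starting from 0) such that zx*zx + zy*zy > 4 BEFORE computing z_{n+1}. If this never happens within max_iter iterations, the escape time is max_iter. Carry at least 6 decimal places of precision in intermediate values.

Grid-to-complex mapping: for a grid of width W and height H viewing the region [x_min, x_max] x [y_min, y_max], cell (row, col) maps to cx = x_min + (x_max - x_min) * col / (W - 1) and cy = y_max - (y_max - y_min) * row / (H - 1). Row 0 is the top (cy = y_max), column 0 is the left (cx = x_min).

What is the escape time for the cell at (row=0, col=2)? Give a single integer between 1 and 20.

z_0 = 0 + 0i, c = -1.3750 + -0.4100i
Iter 1: z = -1.3750 + -0.4100i, |z|^2 = 2.0587
Iter 2: z = 0.3475 + 0.7175i, |z|^2 = 0.6356
Iter 3: z = -1.7690 + 0.0887i, |z|^2 = 3.1373
Iter 4: z = 1.7466 + -0.7238i, |z|^2 = 3.5746
Iter 5: z = 1.1517 + -2.9385i, |z|^2 = 9.9610
Escaped at iteration 5

Answer: 5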